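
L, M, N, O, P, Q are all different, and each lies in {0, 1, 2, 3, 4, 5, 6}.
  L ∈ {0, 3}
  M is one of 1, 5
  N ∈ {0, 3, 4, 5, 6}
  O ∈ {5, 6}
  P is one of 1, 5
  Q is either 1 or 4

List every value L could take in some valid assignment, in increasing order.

0, 3

The 2 variables M and P are confined to {1, 5}, which locks those values in; drop them from N, O, Q.
That leaves O = 6. Strike 6 from N.
Q has just one choice, so Q = 4. So N can't be 4.
No further eliminations apply; L can still be any of 0, 3.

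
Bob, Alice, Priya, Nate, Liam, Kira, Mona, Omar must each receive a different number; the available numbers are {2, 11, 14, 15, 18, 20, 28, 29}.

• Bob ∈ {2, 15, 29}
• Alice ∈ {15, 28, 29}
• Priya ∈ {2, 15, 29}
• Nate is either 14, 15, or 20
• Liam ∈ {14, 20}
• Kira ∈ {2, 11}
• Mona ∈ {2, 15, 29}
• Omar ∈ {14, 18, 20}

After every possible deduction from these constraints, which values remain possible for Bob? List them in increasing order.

2, 15, 29

The 8 variables together cover exactly {2, 11, 14, 15, 18, 20, 28, 29} — 8 values for 8 variables — and 11 appears only in Kira's list, so Kira = 11.
Among the 7 still-open variables, 18 fits only Omar (and all 7 values in {2, 14, 15, 18, 20, 28, 29} must be used), so Omar = 18.
Among the 6 still-open variables, 28 fits only Alice (and all 6 values in {2, 14, 15, 20, 28, 29} must be used), so Alice = 28.
Bob, Priya, Mona share exactly the 3 values {2, 15, 29}; by pigeonhole those values go to them, so strike 2, 15, 29 from Nate.
No further eliminations apply; Bob can still be any of 2, 15, 29.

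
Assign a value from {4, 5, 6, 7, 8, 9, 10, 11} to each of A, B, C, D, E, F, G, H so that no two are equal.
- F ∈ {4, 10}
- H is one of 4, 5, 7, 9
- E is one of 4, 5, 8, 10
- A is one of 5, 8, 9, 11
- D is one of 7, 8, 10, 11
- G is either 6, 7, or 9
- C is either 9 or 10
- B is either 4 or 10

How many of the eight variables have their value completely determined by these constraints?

2

The 8 variables together cover exactly {4, 5, 6, 7, 8, 9, 10, 11} — 8 values for 8 variables — and 6 appears only in G's list, so G = 6.
The 2 variables B and F are confined to {4, 10}, which locks those values in; drop them from C, D, E, H.
C must be 9 (only option left). Eliminate 9 elsewhere: A, H.
Determined: C=9, G=6. The other variables each still have more than one consistent value. That makes 2.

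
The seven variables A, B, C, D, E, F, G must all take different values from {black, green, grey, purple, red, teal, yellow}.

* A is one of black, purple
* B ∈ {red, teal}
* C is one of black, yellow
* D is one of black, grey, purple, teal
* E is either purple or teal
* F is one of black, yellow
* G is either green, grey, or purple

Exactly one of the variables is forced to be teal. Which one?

E

The 7 variables together cover exactly {black, green, grey, purple, red, teal, yellow} — 7 values for 7 variables — and green appears only in G's list, so G = green.
The 6 still-open variables together cover exactly {black, grey, purple, red, teal, yellow} — 6 values for 6 variables — and grey appears only in D's list, so D = grey.
Among the 5 still-open variables, red fits only B (and all 5 values in {black, purple, red, teal, yellow} must be used), so B = red.
Among the 4 still-open variables, teal fits only E (and all 4 values in {black, purple, teal, yellow} must be used), so E = teal.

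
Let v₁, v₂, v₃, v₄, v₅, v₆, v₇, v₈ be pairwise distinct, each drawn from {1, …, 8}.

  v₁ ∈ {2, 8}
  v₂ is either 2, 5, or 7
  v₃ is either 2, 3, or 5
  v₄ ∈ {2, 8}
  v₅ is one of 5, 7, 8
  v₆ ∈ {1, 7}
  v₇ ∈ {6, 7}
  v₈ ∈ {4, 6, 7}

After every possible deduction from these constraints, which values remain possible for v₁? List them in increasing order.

2, 8

Among the 8 variables, 1 fits only v₆ (and all 8 values in {1, 2, 3, 4, 5, 6, 7, 8} must be used), so v₆ = 1.
Among the 7 still-open variables, 3 fits only v₃ (and all 7 values in {2, 3, 4, 5, 6, 7, 8} must be used), so v₃ = 3.
The 6 still-open variables together cover exactly {2, 4, 5, 6, 7, 8} — 6 values for 6 variables — and 4 appears only in v₈'s list, so v₈ = 4.
The 5 still-open variables together cover exactly {2, 5, 6, 7, 8} — 5 values for 5 variables — and 6 appears only in v₇'s list, so v₇ = 6.
v₁ and v₄ share exactly the 2 values {2, 8}; by pigeonhole those values go to them, so strike 2, 8 from v₂, v₅.
No further eliminations apply; v₁ can still be any of 2, 8.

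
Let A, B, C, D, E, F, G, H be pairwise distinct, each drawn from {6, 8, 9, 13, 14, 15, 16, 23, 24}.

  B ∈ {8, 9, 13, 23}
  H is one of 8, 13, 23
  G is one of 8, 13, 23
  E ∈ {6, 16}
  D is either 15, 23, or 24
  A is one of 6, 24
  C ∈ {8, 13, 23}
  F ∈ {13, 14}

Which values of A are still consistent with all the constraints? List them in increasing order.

6, 24

C, G, H share exactly the 3 values {8, 13, 23}; by pigeonhole those values go to them, so strike 8, 13, 23 from B, D, F.
B has just one choice, so B = 9.
F must be 14 (only option left).
No further eliminations apply; A can still be any of 6, 24.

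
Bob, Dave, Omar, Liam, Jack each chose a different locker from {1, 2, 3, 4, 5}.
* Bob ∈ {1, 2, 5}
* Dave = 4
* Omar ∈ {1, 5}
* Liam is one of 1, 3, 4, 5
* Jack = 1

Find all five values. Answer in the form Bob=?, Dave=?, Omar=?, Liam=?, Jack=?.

Bob=2, Dave=4, Omar=5, Liam=3, Jack=1

Dave has just one choice, so Dave = 4. Eliminate 4 elsewhere: Liam.
Jack's domain is down to {1}, so Jack = 1. Eliminate 1 elsewhere: Bob, Omar, Liam.
Omar's domain is down to {5}, so Omar = 5. Remove 5 from Bob, Liam.
Liam must be 3 (only option left).
That leaves Bob = 2.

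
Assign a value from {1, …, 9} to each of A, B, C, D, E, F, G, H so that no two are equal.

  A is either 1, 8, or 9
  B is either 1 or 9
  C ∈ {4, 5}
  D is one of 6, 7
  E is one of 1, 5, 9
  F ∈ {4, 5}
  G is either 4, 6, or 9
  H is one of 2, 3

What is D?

C and F share exactly the 2 values {4, 5}; by pigeonhole those values go to them, so strike 4, 5 from E, G.
B and E share exactly the 2 values {1, 9}; by pigeonhole those values go to them, so strike 1, 9 from A, G.
A has just one choice, so A = 8.
G's domain is down to {6}, so G = 6. So D can't be 6.
So D = 7.

7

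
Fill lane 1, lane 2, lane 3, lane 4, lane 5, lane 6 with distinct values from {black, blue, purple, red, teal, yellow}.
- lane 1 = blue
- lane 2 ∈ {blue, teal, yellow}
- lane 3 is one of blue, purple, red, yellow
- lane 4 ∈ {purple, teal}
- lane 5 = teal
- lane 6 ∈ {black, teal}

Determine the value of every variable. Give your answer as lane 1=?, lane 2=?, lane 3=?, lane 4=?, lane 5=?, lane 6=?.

lane 1=blue, lane 2=yellow, lane 3=red, lane 4=purple, lane 5=teal, lane 6=black

lane 1 has just one choice, so lane 1 = blue. So lane 2, lane 3 can't be blue.
lane 5 must be teal (only option left). So lane 2, lane 4, lane 6 can't be teal.
lane 6 must be black (only option left).
lane 2 must be yellow (only option left). Eliminate yellow elsewhere: lane 3.
That leaves lane 4 = purple. Strike purple from lane 3.
lane 3 must be red (only option left).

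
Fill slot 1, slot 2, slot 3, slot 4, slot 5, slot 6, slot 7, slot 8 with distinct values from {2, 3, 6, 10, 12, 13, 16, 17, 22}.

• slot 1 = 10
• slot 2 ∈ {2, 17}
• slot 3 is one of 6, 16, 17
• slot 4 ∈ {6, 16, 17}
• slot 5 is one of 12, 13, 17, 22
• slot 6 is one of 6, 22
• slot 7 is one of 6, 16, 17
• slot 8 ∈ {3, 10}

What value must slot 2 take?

slot 1 has just one choice, so slot 1 = 10. So slot 8 can't be 10.
slot 8 must be 3 (only option left).
slot 3, slot 4, slot 7 between them cover only {6, 16, 17} — a naked triple. Remove those values from slot 2, slot 5, slot 6.
So slot 2 = 2.

2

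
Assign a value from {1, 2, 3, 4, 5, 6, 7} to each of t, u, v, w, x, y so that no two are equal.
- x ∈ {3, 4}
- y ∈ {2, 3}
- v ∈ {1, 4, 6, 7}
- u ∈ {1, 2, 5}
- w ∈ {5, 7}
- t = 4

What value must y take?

2

t must be 4 (only option left). Remove 4 from v, x.
x must be 3 (only option left). So y can't be 3.
So y = 2.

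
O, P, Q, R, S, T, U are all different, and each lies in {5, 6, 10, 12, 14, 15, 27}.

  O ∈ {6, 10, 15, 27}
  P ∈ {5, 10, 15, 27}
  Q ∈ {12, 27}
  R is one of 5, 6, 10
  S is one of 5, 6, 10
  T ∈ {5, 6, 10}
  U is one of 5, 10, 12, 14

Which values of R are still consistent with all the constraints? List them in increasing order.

5, 6, 10

The 7 variables draw from only 7 values {5, 6, 10, 12, 14, 15, 27}, so each is used; only U can be 14, hence U = 14.
The 6 still-open variables together cover exactly {5, 6, 10, 12, 15, 27} — 6 values for 6 variables — and 12 appears only in Q's list, so Q = 12.
R, S, T between them cover only {5, 6, 10} — a naked triple. Remove those values from O, P.
No further eliminations apply; R can still be any of 5, 6, 10.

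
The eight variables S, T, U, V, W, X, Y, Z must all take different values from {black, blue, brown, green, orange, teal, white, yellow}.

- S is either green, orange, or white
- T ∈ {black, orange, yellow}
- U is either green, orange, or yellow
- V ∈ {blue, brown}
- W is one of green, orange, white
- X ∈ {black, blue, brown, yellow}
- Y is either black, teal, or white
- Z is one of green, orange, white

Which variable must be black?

T

The 8 variables together cover exactly {black, blue, brown, green, orange, teal, white, yellow} — 8 values for 8 variables — and teal appears only in Y's list, so Y = teal.
The 3 variables S, W, Z are confined to {green, orange, white}, which locks those values in; drop them from T, U.
That leaves U = yellow. Eliminate yellow elsewhere: T, X.
So black goes to T.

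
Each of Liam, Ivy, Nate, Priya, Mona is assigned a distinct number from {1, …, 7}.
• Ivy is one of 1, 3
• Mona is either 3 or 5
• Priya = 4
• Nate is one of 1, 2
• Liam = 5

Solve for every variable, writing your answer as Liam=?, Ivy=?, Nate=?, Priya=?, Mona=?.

Liam=5, Ivy=1, Nate=2, Priya=4, Mona=3

Liam must be 5 (only option left). Remove 5 from Mona.
That leaves Priya = 4.
That leaves Mona = 3. Eliminate 3 elsewhere: Ivy.
That leaves Ivy = 1. Strike 1 from Nate.
Nate's domain is down to {2}, so Nate = 2.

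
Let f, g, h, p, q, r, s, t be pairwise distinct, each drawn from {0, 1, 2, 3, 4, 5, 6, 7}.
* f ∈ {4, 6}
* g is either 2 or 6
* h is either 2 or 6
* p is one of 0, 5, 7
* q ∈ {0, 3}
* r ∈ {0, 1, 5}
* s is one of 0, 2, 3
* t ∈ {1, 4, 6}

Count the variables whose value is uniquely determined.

The 8 variables together cover exactly {0, 1, 2, 3, 4, 5, 6, 7} — 8 values for 8 variables — and 7 appears only in p's list, so p = 7.
The 7 still-open variables draw from only 7 values {0, 1, 2, 3, 4, 5, 6}, so each is used; only r can be 5, hence r = 5.
The 6 still-open variables together cover exactly {0, 1, 2, 3, 4, 6} — 6 values for 6 variables — and 1 appears only in t's list, so t = 1.
Among the 5 still-open variables, 4 fits only f (and all 5 values in {0, 2, 3, 4, 6} must be used), so f = 4.
The 2 variables g and h are confined to {2, 6}, which locks those values in; drop them from s.
Determined: f=4, p=7, r=5, t=1. The other variables each still have more than one consistent value. That makes 4.

4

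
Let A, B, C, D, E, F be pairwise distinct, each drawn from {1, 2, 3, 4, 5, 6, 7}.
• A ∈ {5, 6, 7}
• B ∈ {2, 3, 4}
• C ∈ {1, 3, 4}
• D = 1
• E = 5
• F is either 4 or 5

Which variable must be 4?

F

D must be 1 (only option left). Remove 1 from C.
E must be 5 (only option left). Remove 5 from A, F.
So 4 goes to F.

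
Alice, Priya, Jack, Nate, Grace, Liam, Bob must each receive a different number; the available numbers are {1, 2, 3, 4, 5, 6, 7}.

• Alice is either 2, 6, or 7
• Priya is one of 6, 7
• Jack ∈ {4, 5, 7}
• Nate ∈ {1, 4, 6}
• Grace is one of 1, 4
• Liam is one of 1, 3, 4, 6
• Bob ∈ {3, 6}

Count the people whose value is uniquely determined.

The 7 variables together cover exactly {1, 2, 3, 4, 5, 6, 7} — 7 values for 7 variables — and 2 appears only in Alice's list, so Alice = 2.
The 6 still-open variables draw from only 6 values {1, 3, 4, 5, 6, 7}, so each is used; only Jack can be 5, hence Jack = 5.
The 5 still-open variables draw from only 5 values {1, 3, 4, 6, 7}, so each is used; only Priya can be 7, hence Priya = 7.
Determined: Alice=2, Priya=7, Jack=5. The other people each still have more than one consistent value. That makes 3.

3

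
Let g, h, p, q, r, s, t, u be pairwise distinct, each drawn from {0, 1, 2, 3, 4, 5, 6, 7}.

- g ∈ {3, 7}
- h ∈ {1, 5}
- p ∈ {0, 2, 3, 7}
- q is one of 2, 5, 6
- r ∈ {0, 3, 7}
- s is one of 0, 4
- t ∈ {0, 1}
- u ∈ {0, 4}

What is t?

The 8 variables draw from only 8 values {0, 1, 2, 3, 4, 5, 6, 7}, so each is used; only q can be 6, hence q = 6.
The 7 still-open variables draw from only 7 values {0, 1, 2, 3, 4, 5, 7}, so each is used; only p can be 2, hence p = 2.
The 6 still-open variables draw from only 6 values {0, 1, 3, 4, 5, 7}, so each is used; only h can be 5, hence h = 5.
Among the 5 still-open variables, 1 fits only t (and all 5 values in {0, 1, 3, 4, 7} must be used), so t = 1.

1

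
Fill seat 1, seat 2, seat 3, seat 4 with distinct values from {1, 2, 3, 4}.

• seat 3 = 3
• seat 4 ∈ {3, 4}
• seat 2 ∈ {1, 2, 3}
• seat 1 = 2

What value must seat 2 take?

1

seat 1's domain is down to {2}, so seat 1 = 2. Remove 2 from seat 2.
seat 3 has just one choice, so seat 3 = 3. Strike 3 from seat 2, seat 4.
So seat 2 = 1.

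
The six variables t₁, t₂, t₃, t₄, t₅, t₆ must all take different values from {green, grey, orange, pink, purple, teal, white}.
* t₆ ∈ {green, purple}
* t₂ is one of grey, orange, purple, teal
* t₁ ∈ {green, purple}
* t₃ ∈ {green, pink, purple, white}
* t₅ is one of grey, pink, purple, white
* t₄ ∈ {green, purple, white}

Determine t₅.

grey

t₁ and t₆ between them cover only {green, purple} — a naked pair. Remove those values from t₂, t₃, t₄, t₅.
t₄'s domain is down to {white}, so t₄ = white. Eliminate white elsewhere: t₃, t₅.
That leaves t₃ = pink. So t₅ can't be pink.
So t₅ = grey.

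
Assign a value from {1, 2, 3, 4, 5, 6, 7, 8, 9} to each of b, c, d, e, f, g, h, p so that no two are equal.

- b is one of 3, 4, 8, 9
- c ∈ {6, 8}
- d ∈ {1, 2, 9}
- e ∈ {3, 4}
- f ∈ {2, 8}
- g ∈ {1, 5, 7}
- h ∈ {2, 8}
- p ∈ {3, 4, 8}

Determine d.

f and h share exactly the 2 values {2, 8}; by pigeonhole those values go to them, so strike 2, 8 from b, c, d, p.
c must be 6 (only option left).
e and p share exactly the 2 values {3, 4}; by pigeonhole those values go to them, so strike 3, 4 from b.
That leaves b = 9. So d can't be 9.
So d = 1.

1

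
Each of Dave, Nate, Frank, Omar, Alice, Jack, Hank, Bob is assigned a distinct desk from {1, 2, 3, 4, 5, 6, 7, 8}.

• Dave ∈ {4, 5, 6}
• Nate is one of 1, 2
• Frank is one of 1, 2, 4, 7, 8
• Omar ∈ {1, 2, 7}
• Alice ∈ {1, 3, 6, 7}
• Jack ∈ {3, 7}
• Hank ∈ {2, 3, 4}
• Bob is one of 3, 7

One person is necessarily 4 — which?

The 8 variables together cover exactly {1, 2, 3, 4, 5, 6, 7, 8} — 8 values for 8 variables — and 5 appears only in Dave's list, so Dave = 5.
The 7 still-open variables together cover exactly {1, 2, 3, 4, 6, 7, 8} — 7 values for 7 variables — and 6 appears only in Alice's list, so Alice = 6.
Among the 6 still-open variables, 8 fits only Frank (and all 6 values in {1, 2, 3, 4, 7, 8} must be used), so Frank = 8.
The 5 still-open variables together cover exactly {1, 2, 3, 4, 7} — 5 values for 5 variables — and 4 appears only in Hank's list, so Hank = 4.

Hank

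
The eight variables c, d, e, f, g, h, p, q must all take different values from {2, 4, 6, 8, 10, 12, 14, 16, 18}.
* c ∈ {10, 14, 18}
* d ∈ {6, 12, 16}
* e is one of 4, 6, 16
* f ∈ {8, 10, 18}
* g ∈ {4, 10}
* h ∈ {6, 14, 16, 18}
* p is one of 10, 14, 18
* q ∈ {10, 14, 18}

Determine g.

The 8 variables draw from only 8 values {4, 6, 8, 10, 12, 14, 16, 18}, so each is used; only f can be 8, hence f = 8.
The 7 still-open variables together cover exactly {4, 6, 10, 12, 14, 16, 18} — 7 values for 7 variables — and 12 appears only in d's list, so d = 12.
The 3 variables c, p, q are confined to {10, 14, 18}, which locks those values in; drop them from g, h.
So g = 4.

4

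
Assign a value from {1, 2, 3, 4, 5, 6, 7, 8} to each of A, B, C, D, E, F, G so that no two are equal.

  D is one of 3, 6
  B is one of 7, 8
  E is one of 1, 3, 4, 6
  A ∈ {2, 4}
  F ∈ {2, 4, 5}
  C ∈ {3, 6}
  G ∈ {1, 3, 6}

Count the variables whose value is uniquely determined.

C and D between them cover only {3, 6} — a naked pair. Remove those values from E, G.
That leaves G = 1. So E can't be 1.
That leaves E = 4. Eliminate 4 elsewhere: A, F.
That leaves A = 2. Strike 2 from F.
F must be 5 (only option left).
Determined: A=2, E=4, F=5, G=1. The other variables each still have more than one consistent value. That makes 4.

4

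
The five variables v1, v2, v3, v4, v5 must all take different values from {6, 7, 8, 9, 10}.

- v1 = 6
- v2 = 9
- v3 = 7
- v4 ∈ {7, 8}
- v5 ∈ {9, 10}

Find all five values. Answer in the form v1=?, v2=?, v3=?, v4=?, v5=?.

v1=6, v2=9, v3=7, v4=8, v5=10

v1 must be 6 (only option left).
v2 must be 9 (only option left). Remove 9 from v5.
v3 has just one choice, so v3 = 7. Strike 7 from v4.
v4's domain is down to {8}, so v4 = 8.
That leaves v5 = 10.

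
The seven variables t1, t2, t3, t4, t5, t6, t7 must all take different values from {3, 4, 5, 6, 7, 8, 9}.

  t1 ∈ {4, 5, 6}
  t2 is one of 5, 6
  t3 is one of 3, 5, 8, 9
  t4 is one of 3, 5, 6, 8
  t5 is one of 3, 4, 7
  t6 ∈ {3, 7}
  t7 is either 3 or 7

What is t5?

4

The 7 variables draw from only 7 values {3, 4, 5, 6, 7, 8, 9}, so each is used; only t3 can be 9, hence t3 = 9.
The 6 still-open variables together cover exactly {3, 4, 5, 6, 7, 8} — 6 values for 6 variables — and 8 appears only in t4's list, so t4 = 8.
The 2 variables t6 and t7 are confined to {3, 7}, which locks those values in; drop them from t5.
So t5 = 4.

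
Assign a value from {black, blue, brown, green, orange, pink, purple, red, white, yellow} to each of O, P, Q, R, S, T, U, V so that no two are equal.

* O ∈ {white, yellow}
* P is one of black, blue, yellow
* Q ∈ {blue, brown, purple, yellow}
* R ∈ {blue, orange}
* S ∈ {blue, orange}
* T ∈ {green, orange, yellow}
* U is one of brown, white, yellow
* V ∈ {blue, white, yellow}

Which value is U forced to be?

The 8 variables together cover exactly {black, blue, brown, green, orange, purple, white, yellow} — 8 values for 8 variables — and black appears only in P's list, so P = black.
Among the 7 still-open variables, green fits only T (and all 7 values in {blue, brown, green, orange, purple, white, yellow} must be used), so T = green.
Among the 6 still-open variables, purple fits only Q (and all 6 values in {blue, brown, orange, purple, white, yellow} must be used), so Q = purple.
Among the 5 still-open variables, brown fits only U (and all 5 values in {blue, brown, orange, white, yellow} must be used), so U = brown.

brown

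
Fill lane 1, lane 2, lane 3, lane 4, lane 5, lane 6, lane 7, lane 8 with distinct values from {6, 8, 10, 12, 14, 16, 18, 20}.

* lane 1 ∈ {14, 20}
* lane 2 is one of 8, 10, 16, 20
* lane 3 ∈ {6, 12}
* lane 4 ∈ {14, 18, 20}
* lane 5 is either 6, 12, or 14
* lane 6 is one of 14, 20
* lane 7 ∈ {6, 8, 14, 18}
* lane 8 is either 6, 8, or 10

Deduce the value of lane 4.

Among the 8 variables, 16 fits only lane 2 (and all 8 values in {6, 8, 10, 12, 14, 16, 18, 20} must be used), so lane 2 = 16.
The 7 still-open variables draw from only 7 values {6, 8, 10, 12, 14, 18, 20}, so each is used; only lane 8 can be 10, hence lane 8 = 10.
The 6 still-open variables together cover exactly {6, 8, 12, 14, 18, 20} — 6 values for 6 variables — and 8 appears only in lane 7's list, so lane 7 = 8.
Among the 5 still-open variables, 18 fits only lane 4 (and all 5 values in {6, 12, 14, 18, 20} must be used), so lane 4 = 18.

18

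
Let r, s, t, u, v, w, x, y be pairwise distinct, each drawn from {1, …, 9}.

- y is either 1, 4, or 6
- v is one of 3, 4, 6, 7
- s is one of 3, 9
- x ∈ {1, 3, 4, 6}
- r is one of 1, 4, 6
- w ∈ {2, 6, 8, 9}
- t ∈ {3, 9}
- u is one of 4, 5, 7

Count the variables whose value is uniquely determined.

2

s and t between them cover only {3, 9} — a naked pair. Remove those values from v, w, x.
r, x, y between them cover only {1, 4, 6} — a naked triple. Remove those values from u, v, w.
v must be 7 (only option left). Eliminate 7 elsewhere: u.
u's domain is down to {5}, so u = 5.
Determined: u=5, v=7. The other variables each still have more than one consistent value. That makes 2.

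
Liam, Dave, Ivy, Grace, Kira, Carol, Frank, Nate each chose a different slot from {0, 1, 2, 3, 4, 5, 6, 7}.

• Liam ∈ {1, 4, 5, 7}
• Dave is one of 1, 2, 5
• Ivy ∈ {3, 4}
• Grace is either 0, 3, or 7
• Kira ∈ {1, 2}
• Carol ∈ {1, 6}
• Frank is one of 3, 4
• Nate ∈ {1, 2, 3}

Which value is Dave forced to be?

Among the 8 variables, 0 fits only Grace (and all 8 values in {0, 1, 2, 3, 4, 5, 6, 7} must be used), so Grace = 0.
The 7 still-open variables draw from only 7 values {1, 2, 3, 4, 5, 6, 7}, so each is used; only Carol can be 6, hence Carol = 6.
The 6 still-open variables draw from only 6 values {1, 2, 3, 4, 5, 7}, so each is used; only Liam can be 7, hence Liam = 7.
The 5 still-open variables together cover exactly {1, 2, 3, 4, 5} — 5 values for 5 variables — and 5 appears only in Dave's list, so Dave = 5.

5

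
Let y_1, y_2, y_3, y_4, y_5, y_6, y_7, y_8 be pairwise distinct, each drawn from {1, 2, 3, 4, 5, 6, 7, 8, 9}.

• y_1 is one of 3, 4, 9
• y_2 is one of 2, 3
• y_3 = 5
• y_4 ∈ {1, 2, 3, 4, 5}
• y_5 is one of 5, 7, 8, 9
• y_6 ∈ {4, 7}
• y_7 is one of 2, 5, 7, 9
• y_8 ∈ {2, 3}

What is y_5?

y_3 must be 5 (only option left). Remove 5 from y_4, y_5, y_7.
Among the 7 still-open variables, 1 fits only y_4 (and all 7 values in {1, 2, 3, 4, 7, 8, 9} must be used), so y_4 = 1.
Among the 6 still-open variables, 8 fits only y_5 (and all 6 values in {2, 3, 4, 7, 8, 9} must be used), so y_5 = 8.

8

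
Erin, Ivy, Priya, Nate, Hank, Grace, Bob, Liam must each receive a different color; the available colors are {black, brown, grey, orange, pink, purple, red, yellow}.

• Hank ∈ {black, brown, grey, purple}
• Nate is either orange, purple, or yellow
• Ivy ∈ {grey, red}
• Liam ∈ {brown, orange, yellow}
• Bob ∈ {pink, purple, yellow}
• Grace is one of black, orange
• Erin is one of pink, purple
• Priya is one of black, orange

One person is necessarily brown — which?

The 8 variables together cover exactly {black, brown, grey, orange, pink, purple, red, yellow} — 8 values for 8 variables — and red appears only in Ivy's list, so Ivy = red.
The 7 still-open variables together cover exactly {black, brown, grey, orange, pink, purple, yellow} — 7 values for 7 variables — and grey appears only in Hank's list, so Hank = grey.
Among the 6 still-open variables, brown fits only Liam (and all 6 values in {black, brown, orange, pink, purple, yellow} must be used), so Liam = brown.

Liam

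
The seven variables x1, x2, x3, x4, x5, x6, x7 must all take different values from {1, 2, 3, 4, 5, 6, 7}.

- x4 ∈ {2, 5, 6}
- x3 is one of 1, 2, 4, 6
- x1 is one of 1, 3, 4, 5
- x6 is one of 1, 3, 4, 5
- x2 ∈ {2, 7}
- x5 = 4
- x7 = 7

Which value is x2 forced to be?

2

x5 has just one choice, so x5 = 4. Remove 4 from x1, x3, x6.
x7 must be 7 (only option left). Remove 7 from x2.
So x2 = 2.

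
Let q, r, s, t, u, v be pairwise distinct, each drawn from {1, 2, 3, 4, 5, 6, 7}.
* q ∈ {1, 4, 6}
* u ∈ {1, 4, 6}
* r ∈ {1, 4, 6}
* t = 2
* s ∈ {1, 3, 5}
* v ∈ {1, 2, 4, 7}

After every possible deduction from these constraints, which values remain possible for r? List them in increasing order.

1, 4, 6

t must be 2 (only option left). Strike 2 from v.
The 3 variables q, r, u are confined to {1, 4, 6}, which locks those values in; drop them from s, v.
v's domain is down to {7}, so v = 7.
No further eliminations apply; r can still be any of 1, 4, 6.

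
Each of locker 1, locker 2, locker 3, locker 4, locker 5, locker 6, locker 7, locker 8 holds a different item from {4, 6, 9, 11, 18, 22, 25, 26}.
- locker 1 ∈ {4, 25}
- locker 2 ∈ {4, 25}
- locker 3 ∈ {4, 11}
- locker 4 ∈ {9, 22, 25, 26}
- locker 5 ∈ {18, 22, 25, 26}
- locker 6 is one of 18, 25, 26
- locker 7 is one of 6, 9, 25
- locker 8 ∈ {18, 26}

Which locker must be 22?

locker 5

The 8 variables draw from only 8 values {4, 6, 9, 11, 18, 22, 25, 26}, so each is used; only locker 7 can be 6, hence locker 7 = 6.
Among the 7 still-open variables, 9 fits only locker 4 (and all 7 values in {4, 9, 11, 18, 22, 25, 26} must be used), so locker 4 = 9.
The 6 still-open variables together cover exactly {4, 11, 18, 22, 25, 26} — 6 values for 6 variables — and 11 appears only in locker 3's list, so locker 3 = 11.
The 5 still-open variables together cover exactly {4, 18, 22, 25, 26} — 5 values for 5 variables — and 22 appears only in locker 5's list, so locker 5 = 22.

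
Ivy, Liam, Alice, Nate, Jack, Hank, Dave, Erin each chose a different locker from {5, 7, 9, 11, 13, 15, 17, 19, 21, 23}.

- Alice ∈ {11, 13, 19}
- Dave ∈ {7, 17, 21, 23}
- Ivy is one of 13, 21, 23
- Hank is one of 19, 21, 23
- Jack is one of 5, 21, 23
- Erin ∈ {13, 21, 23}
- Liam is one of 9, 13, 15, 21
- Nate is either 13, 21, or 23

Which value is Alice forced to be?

11

The 3 variables Ivy, Nate, Erin are confined to {13, 21, 23}, which locks those values in; drop them from Liam, Alice, Jack, Hank, Dave.
Jack's domain is down to {5}, so Jack = 5.
Hank's domain is down to {19}, so Hank = 19. Remove 19 from Alice.
So Alice = 11.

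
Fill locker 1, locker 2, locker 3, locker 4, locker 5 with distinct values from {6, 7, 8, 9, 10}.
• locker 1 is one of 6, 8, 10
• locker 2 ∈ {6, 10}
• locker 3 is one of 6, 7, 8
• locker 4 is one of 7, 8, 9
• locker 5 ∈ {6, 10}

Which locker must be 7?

The 5 variables together cover exactly {6, 7, 8, 9, 10} — 5 values for 5 variables — and 9 appears only in locker 4's list, so locker 4 = 9.
The 4 still-open variables together cover exactly {6, 7, 8, 10} — 4 values for 4 variables — and 7 appears only in locker 3's list, so locker 3 = 7.

locker 3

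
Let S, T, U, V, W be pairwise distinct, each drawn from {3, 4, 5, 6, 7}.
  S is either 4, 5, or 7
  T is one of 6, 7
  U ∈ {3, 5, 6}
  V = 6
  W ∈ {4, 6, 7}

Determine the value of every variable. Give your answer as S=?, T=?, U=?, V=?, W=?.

S=5, T=7, U=3, V=6, W=4

V's domain is down to {6}, so V = 6. So T, U, W can't be 6.
T must be 7 (only option left). Remove 7 from S, W.
W must be 4 (only option left). Remove 4 from S.
S has just one choice, so S = 5. Strike 5 from U.
U's domain is down to {3}, so U = 3.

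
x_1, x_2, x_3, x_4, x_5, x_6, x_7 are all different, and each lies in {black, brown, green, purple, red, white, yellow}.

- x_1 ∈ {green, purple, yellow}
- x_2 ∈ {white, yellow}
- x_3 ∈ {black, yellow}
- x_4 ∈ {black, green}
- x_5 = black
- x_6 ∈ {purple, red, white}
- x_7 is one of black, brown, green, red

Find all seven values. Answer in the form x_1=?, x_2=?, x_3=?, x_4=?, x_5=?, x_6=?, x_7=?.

x_5 has just one choice, so x_5 = black. So x_3, x_4, x_7 can't be black.
That leaves x_3 = yellow. Strike yellow from x_1, x_2.
x_4's domain is down to {green}, so x_4 = green. Remove green from x_1, x_7.
x_1 must be purple (only option left). So x_6 can't be purple.
That leaves x_2 = white. Strike white from x_6.
x_6 has just one choice, so x_6 = red. So x_7 can't be red.
That leaves x_7 = brown.

x_1=purple, x_2=white, x_3=yellow, x_4=green, x_5=black, x_6=red, x_7=brown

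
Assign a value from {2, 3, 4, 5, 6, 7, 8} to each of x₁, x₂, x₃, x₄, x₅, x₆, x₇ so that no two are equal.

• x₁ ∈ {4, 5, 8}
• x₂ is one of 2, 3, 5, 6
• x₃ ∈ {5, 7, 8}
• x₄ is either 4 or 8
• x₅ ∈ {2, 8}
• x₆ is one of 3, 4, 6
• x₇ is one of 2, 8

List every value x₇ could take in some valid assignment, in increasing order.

2, 8

Among the 7 variables, 7 fits only x₃ (and all 7 values in {2, 3, 4, 5, 6, 7, 8} must be used), so x₃ = 7.
x₅ and x₇ share exactly the 2 values {2, 8}; by pigeonhole those values go to them, so strike 2, 8 from x₁, x₂, x₄.
That leaves x₄ = 4. Strike 4 from x₁, x₆.
x₁'s domain is down to {5}, so x₁ = 5. Strike 5 from x₂.
No further eliminations apply; x₇ can still be any of 2, 8.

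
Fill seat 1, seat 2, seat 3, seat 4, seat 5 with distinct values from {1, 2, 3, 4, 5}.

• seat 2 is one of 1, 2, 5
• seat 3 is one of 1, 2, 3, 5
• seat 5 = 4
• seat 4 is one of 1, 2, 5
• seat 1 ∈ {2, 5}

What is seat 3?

3

seat 5's domain is down to {4}, so seat 5 = 4.
The 4 still-open variables together cover exactly {1, 2, 3, 5} — 4 values for 4 variables — and 3 appears only in seat 3's list, so seat 3 = 3.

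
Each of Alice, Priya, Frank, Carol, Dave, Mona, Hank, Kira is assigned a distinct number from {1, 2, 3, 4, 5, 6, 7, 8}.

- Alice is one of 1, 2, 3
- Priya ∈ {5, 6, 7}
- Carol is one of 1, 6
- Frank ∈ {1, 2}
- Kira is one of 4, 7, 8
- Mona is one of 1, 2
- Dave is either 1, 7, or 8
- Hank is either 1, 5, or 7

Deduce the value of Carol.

6

The 8 variables draw from only 8 values {1, 2, 3, 4, 5, 6, 7, 8}, so each is used; only Alice can be 3, hence Alice = 3.
The 7 still-open variables draw from only 7 values {1, 2, 4, 5, 6, 7, 8}, so each is used; only Kira can be 4, hence Kira = 4.
Among the 6 still-open variables, 8 fits only Dave (and all 6 values in {1, 2, 5, 6, 7, 8} must be used), so Dave = 8.
The 2 variables Frank and Mona are confined to {1, 2}, which locks those values in; drop them from Carol, Hank.
So Carol = 6.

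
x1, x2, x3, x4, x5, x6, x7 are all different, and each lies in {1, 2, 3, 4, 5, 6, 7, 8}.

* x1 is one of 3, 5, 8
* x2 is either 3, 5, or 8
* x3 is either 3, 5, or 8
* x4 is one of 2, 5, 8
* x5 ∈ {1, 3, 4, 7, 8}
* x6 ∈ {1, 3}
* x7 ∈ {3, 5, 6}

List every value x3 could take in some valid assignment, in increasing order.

3, 5, 8

The 3 variables x1, x2, x3 are confined to {3, 5, 8}, which locks those values in; drop them from x4, x5, x6, x7.
That leaves x4 = 2.
x6 must be 1 (only option left). Remove 1 from x5.
x7's domain is down to {6}, so x7 = 6.
No further eliminations apply; x3 can still be any of 3, 5, 8.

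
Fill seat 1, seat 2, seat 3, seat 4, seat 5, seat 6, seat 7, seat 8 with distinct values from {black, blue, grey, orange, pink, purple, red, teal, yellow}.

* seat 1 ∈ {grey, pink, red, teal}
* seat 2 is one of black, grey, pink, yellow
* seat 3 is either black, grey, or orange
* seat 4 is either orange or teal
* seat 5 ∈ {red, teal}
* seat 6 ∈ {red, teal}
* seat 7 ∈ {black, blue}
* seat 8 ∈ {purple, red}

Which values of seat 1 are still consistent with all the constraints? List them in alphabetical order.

The 2 variables seat 5 and seat 6 are confined to {red, teal}, which locks those values in; drop them from seat 1, seat 4, seat 8.
That leaves seat 4 = orange. Strike orange from seat 3.
seat 8's domain is down to {purple}, so seat 8 = purple.
No further eliminations apply; seat 1 can still be any of grey, pink.

grey, pink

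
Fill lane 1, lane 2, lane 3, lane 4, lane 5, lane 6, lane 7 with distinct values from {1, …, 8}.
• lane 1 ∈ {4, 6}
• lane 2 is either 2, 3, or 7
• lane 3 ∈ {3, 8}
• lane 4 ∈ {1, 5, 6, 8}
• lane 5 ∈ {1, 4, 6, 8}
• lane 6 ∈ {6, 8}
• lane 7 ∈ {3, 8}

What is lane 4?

The 2 variables lane 3 and lane 7 are confined to {3, 8}, which locks those values in; drop them from lane 2, lane 4, lane 5, lane 6.
That leaves lane 6 = 6. Strike 6 from lane 1, lane 4, lane 5.
lane 1's domain is down to {4}, so lane 1 = 4. Remove 4 from lane 5.
lane 5 has just one choice, so lane 5 = 1. Eliminate 1 elsewhere: lane 4.
So lane 4 = 5.

5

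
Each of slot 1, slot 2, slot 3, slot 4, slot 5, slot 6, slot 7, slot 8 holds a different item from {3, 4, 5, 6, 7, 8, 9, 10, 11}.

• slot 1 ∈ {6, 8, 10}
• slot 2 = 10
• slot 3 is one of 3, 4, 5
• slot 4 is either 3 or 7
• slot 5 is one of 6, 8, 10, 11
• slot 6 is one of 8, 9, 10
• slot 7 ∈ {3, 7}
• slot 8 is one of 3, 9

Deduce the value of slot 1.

6

slot 2 must be 10 (only option left). Strike 10 from slot 1, slot 5, slot 6.
slot 4 and slot 7 between them cover only {3, 7} — a naked pair. Remove those values from slot 3, slot 8.
slot 8 must be 9 (only option left). Eliminate 9 elsewhere: slot 6.
slot 6 must be 8 (only option left). Strike 8 from slot 1, slot 5.
So slot 1 = 6.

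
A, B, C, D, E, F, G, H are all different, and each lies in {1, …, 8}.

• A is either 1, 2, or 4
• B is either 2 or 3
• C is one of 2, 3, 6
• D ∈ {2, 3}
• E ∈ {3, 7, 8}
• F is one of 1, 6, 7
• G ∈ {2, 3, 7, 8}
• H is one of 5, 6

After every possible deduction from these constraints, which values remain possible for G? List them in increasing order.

The 8 variables together cover exactly {1, 2, 3, 4, 5, 6, 7, 8} — 8 values for 8 variables — and 4 appears only in A's list, so A = 4.
The 7 still-open variables together cover exactly {1, 2, 3, 5, 6, 7, 8} — 7 values for 7 variables — and 1 appears only in F's list, so F = 1.
Among the 6 still-open variables, 5 fits only H (and all 6 values in {2, 3, 5, 6, 7, 8} must be used), so H = 5.
The 5 still-open variables draw from only 5 values {2, 3, 6, 7, 8}, so each is used; only C can be 6, hence C = 6.
The 2 variables B and D are confined to {2, 3}, which locks those values in; drop them from E, G.
No further eliminations apply; G can still be any of 7, 8.

7, 8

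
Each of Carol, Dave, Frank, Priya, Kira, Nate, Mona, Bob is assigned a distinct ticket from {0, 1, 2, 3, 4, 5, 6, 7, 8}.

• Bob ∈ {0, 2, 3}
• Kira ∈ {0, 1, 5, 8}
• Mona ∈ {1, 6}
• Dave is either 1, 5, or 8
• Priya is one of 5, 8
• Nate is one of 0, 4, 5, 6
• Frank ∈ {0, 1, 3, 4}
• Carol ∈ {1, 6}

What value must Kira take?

0

The 8 variables draw from only 8 values {0, 1, 2, 3, 4, 5, 6, 8}, so each is used; only Bob can be 2, hence Bob = 2.
The 7 still-open variables together cover exactly {0, 1, 3, 4, 5, 6, 8} — 7 values for 7 variables — and 3 appears only in Frank's list, so Frank = 3.
The 6 still-open variables together cover exactly {0, 1, 4, 5, 6, 8} — 6 values for 6 variables — and 4 appears only in Nate's list, so Nate = 4.
The 5 still-open variables draw from only 5 values {0, 1, 5, 6, 8}, so each is used; only Kira can be 0, hence Kira = 0.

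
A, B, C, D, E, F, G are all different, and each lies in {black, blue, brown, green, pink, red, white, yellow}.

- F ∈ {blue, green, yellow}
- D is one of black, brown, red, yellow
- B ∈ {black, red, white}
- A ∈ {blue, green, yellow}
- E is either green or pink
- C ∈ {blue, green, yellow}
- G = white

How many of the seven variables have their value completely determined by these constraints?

2

G's domain is down to {white}, so G = white. Eliminate white elsewhere: B.
The 3 variables A, C, F are confined to {blue, green, yellow}, which locks those values in; drop them from D, E.
That leaves E = pink.
Determined: E=pink, G=white. The other variables each still have more than one consistent value. That makes 2.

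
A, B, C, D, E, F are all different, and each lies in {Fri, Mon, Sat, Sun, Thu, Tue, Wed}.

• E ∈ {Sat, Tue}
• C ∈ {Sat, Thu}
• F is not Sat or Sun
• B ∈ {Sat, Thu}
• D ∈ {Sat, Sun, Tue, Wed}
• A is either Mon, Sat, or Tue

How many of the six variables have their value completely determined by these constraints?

B and C between them cover only {Sat, Thu} — a naked pair. Remove those values from A, D, E, F.
E has just one choice, so E = Tue. Eliminate Tue elsewhere: A, D, F.
A must be Mon (only option left). Remove Mon from F.
Determined: A=Mon, E=Tue. The other variables each still have more than one consistent value. That makes 2.

2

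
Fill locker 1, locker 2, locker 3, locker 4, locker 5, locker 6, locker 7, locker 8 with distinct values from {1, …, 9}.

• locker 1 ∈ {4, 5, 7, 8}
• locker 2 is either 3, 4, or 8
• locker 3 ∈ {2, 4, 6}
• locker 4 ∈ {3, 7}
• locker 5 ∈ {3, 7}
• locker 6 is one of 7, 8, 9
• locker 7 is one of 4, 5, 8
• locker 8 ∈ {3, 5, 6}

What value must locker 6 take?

9

Among the 8 variables, 2 fits only locker 3 (and all 8 values in {2, 3, 4, 5, 6, 7, 8, 9} must be used), so locker 3 = 2.
The 7 still-open variables together cover exactly {3, 4, 5, 6, 7, 8, 9} — 7 values for 7 variables — and 6 appears only in locker 8's list, so locker 8 = 6.
The 6 still-open variables draw from only 6 values {3, 4, 5, 7, 8, 9}, so each is used; only locker 6 can be 9, hence locker 6 = 9.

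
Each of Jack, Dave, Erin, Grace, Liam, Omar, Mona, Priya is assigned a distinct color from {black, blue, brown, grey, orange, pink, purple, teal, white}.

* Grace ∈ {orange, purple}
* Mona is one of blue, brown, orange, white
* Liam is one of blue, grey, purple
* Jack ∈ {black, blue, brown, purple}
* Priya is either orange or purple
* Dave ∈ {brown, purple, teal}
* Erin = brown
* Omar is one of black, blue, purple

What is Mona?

white

Erin's domain is down to {brown}, so Erin = brown. Strike brown from Jack, Dave, Mona.
The 7 still-open variables together cover exactly {black, blue, grey, orange, purple, teal, white} — 7 values for 7 variables — and grey appears only in Liam's list, so Liam = grey.
Among the 6 still-open variables, teal fits only Dave (and all 6 values in {black, blue, orange, purple, teal, white} must be used), so Dave = teal.
Among the 5 still-open variables, white fits only Mona (and all 5 values in {black, blue, orange, purple, white} must be used), so Mona = white.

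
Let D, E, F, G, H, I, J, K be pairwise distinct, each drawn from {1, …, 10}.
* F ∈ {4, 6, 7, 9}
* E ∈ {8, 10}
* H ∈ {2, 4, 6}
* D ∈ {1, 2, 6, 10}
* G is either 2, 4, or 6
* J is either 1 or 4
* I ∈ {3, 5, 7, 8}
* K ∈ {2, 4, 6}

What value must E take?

The 3 variables G, H, K are confined to {2, 4, 6}, which locks those values in; drop them from D, F, J.
That leaves J = 1. Strike 1 from D.
That leaves D = 10. Remove 10 from E.
So E = 8.

8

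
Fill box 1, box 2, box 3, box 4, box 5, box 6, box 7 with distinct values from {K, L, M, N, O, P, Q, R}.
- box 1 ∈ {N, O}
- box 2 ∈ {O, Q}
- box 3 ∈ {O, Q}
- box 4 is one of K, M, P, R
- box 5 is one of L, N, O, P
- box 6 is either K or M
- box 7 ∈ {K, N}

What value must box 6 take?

M

box 2 and box 3 share exactly the 2 values {O, Q}; by pigeonhole those values go to them, so strike O, Q from box 1, box 5.
box 1's domain is down to {N}, so box 1 = N. Strike N from box 5, box 7.
box 7 has just one choice, so box 7 = K. Remove K from box 4, box 6.
So box 6 = M.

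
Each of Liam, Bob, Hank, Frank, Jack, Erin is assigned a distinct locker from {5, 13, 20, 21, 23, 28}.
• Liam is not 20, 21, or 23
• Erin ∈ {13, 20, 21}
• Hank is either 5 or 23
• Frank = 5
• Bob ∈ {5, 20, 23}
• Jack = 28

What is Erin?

21

Frank must be 5 (only option left). Strike 5 from Liam, Bob, Hank.
Jack's domain is down to {28}, so Jack = 28. So Liam can't be 28.
Liam's domain is down to {13}, so Liam = 13. Remove 13 from Erin.
Hank's domain is down to {23}, so Hank = 23. So Bob can't be 23.
Bob's domain is down to {20}, so Bob = 20. So Erin can't be 20.
So Erin = 21.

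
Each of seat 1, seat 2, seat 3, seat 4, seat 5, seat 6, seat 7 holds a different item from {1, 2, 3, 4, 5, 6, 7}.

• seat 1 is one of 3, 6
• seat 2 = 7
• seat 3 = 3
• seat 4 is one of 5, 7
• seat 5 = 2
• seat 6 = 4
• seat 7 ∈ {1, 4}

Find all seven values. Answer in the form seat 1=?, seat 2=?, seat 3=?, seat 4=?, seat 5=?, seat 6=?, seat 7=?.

seat 2's domain is down to {7}, so seat 2 = 7. Eliminate 7 elsewhere: seat 4.
seat 3 has just one choice, so seat 3 = 3. So seat 1 can't be 3.
seat 4 has just one choice, so seat 4 = 5.
That leaves seat 5 = 2.
That leaves seat 6 = 4. So seat 7 can't be 4.
That leaves seat 7 = 1.
seat 1's domain is down to {6}, so seat 1 = 6.

seat 1=6, seat 2=7, seat 3=3, seat 4=5, seat 5=2, seat 6=4, seat 7=1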